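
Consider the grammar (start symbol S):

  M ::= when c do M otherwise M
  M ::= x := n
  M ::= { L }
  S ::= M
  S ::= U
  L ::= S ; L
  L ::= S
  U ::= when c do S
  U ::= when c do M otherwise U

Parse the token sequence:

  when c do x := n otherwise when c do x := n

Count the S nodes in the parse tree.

2

[S [U when c do [M x := n] otherwise [U when c do [S [M x := n]]]]]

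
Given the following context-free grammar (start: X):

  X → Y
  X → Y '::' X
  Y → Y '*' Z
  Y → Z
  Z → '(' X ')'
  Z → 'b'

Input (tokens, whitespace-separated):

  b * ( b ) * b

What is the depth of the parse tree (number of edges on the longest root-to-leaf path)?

7

[X [Y [Y [Y [Z b]] * [Z ( [X [Y [Z b]]] )]] * [Z b]]]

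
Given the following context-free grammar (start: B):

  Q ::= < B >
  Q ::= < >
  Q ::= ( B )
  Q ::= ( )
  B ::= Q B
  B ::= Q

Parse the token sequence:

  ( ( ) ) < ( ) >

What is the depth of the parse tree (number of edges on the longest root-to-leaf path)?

[B [Q ( [B [Q ( )]] )] [B [Q < [B [Q ( )]] >]]]

5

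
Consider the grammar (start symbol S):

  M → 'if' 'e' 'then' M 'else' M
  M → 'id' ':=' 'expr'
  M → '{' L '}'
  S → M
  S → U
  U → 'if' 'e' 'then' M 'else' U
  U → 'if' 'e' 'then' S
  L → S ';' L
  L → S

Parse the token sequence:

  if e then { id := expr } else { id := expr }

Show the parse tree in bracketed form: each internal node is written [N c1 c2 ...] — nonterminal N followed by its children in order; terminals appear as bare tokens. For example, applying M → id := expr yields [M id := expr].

[S [M if e then [M { [L [S [M id := expr]]] }] else [M { [L [S [M id := expr]]] }]]]

S
M
if e then M else M
if e then { L } else M
if e then { S } else M
if e then { M } else M
if e then { id := expr } else M
if e then { id := expr } else { L }
if e then { id := expr } else { S }
if e then { id := expr } else { M }
if e then { id := expr } else { id := expr }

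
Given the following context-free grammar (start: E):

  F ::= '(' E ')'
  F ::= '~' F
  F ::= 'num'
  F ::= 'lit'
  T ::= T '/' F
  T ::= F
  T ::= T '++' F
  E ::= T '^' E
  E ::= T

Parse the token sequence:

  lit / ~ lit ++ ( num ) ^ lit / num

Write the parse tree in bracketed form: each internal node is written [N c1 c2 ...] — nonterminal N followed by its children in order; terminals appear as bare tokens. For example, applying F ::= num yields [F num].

[E [T [T [T [F lit]] / [F ~ [F lit]]] ++ [F ( [E [T [F num]]] )]] ^ [E [T [T [F lit]] / [F num]]]]

E
T ^ E
T ++ F ^ E
T / F ++ F ^ E
F / F ++ F ^ E
lit / F ++ F ^ E
lit / ~ F ++ F ^ E
lit / ~ lit ++ F ^ E
lit / ~ lit ++ ( E ) ^ E
lit / ~ lit ++ ( T ) ^ E
lit / ~ lit ++ ( F ) ^ E
lit / ~ lit ++ ( num ) ^ E
lit / ~ lit ++ ( num ) ^ T
lit / ~ lit ++ ( num ) ^ T / F
lit / ~ lit ++ ( num ) ^ F / F
lit / ~ lit ++ ( num ) ^ lit / F
lit / ~ lit ++ ( num ) ^ lit / num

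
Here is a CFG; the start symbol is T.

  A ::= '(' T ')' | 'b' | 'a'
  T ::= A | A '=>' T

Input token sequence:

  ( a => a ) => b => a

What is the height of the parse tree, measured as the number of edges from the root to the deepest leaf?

[T [A ( [T [A a] => [T [A a]]] )] => [T [A b] => [T [A a]]]]

5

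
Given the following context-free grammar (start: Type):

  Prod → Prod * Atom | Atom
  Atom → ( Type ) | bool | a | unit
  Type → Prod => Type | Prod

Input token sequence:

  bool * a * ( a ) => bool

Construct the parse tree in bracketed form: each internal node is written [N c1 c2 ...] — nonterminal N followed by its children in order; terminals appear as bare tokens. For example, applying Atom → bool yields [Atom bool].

[Type [Prod [Prod [Prod [Atom bool]] * [Atom a]] * [Atom ( [Type [Prod [Atom a]]] )]] => [Type [Prod [Atom bool]]]]

Type
Prod => Type
Prod * Atom => Type
Prod * Atom * Atom => Type
Atom * Atom * Atom => Type
bool * Atom * Atom => Type
bool * a * Atom => Type
bool * a * ( Type ) => Type
bool * a * ( Prod ) => Type
bool * a * ( Atom ) => Type
bool * a * ( a ) => Type
bool * a * ( a ) => Prod
bool * a * ( a ) => Atom
bool * a * ( a ) => bool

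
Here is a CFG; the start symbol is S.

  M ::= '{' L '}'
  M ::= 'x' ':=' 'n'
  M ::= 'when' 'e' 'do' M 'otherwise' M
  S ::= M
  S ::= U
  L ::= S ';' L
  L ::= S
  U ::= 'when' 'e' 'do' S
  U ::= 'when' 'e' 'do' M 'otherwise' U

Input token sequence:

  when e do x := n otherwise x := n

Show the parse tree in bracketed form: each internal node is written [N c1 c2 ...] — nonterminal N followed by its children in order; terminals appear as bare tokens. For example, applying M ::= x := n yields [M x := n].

S
M
when e do M otherwise M
when e do x := n otherwise M
when e do x := n otherwise x := n

[S [M when e do [M x := n] otherwise [M x := n]]]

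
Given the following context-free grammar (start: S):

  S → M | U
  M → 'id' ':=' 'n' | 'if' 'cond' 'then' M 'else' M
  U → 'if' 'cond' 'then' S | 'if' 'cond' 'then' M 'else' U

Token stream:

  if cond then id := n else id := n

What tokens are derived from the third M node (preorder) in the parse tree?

[S [M if cond then [M id := n] else [M id := n]]]

id := n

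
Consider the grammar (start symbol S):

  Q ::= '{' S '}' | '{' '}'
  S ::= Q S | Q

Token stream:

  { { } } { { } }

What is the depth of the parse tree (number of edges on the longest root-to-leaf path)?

[S [Q { [S [Q { }]] }] [S [Q { [S [Q { }]] }]]]

5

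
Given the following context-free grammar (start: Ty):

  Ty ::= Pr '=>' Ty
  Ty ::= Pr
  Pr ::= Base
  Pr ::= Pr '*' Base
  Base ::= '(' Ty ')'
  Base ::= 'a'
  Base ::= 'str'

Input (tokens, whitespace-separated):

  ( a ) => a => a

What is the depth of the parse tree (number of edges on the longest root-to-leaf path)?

6

[Ty [Pr [Base ( [Ty [Pr [Base a]]] )]] => [Ty [Pr [Base a]] => [Ty [Pr [Base a]]]]]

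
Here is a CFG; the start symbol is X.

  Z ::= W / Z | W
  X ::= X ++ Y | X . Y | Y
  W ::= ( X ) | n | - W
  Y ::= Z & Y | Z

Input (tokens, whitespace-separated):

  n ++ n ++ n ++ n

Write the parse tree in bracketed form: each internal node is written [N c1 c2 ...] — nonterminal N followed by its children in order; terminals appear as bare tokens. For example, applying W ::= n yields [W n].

[X [X [X [X [Y [Z [W n]]]] ++ [Y [Z [W n]]]] ++ [Y [Z [W n]]]] ++ [Y [Z [W n]]]]

X
X ++ Y
X ++ Y ++ Y
X ++ Y ++ Y ++ Y
Y ++ Y ++ Y ++ Y
Z ++ Y ++ Y ++ Y
W ++ Y ++ Y ++ Y
n ++ Y ++ Y ++ Y
n ++ Z ++ Y ++ Y
n ++ W ++ Y ++ Y
n ++ n ++ Y ++ Y
n ++ n ++ Z ++ Y
n ++ n ++ W ++ Y
n ++ n ++ n ++ Y
n ++ n ++ n ++ Z
n ++ n ++ n ++ W
n ++ n ++ n ++ n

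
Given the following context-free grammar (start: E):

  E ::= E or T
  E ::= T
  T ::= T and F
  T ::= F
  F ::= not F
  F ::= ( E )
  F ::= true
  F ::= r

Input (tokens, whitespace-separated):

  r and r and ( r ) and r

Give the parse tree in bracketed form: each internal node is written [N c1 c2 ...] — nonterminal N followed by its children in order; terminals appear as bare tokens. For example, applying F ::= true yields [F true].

E
T
T and F
T and F and F
T and F and F and F
F and F and F and F
r and F and F and F
r and r and F and F
r and r and ( E ) and F
r and r and ( T ) and F
r and r and ( F ) and F
r and r and ( r ) and F
r and r and ( r ) and r

[E [T [T [T [T [F r]] and [F r]] and [F ( [E [T [F r]]] )]] and [F r]]]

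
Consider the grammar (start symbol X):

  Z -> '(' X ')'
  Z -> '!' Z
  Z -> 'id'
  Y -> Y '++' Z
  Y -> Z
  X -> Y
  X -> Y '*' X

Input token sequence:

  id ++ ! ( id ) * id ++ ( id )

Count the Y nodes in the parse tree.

6

[X [Y [Y [Z id]] ++ [Z ! [Z ( [X [Y [Z id]]] )]]] * [X [Y [Y [Z id]] ++ [Z ( [X [Y [Z id]]] )]]]]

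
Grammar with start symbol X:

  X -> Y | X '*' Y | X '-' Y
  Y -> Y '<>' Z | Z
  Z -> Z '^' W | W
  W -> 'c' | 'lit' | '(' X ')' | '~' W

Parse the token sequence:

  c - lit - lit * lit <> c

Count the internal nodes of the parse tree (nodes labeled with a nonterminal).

19

[X [X [X [X [Y [Z [W c]]]] - [Y [Z [W lit]]]] - [Y [Z [W lit]]]] * [Y [Y [Z [W lit]]] <> [Z [W c]]]]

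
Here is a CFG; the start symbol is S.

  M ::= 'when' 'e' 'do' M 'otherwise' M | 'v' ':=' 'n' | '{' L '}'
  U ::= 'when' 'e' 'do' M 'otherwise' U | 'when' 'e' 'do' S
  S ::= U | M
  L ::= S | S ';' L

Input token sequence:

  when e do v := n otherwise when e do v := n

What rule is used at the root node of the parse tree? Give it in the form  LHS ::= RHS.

[S [U when e do [M v := n] otherwise [U when e do [S [M v := n]]]]]

S ::= U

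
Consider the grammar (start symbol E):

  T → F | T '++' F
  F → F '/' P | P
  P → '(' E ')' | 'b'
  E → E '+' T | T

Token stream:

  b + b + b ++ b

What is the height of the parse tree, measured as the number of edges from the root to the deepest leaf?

6

[E [E [E [T [F [P b]]]] + [T [F [P b]]]] + [T [T [F [P b]]] ++ [F [P b]]]]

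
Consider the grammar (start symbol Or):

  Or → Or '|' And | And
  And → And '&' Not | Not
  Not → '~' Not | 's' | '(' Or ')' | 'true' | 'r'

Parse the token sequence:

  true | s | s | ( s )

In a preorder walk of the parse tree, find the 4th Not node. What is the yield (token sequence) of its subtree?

[Or [Or [Or [Or [And [Not true]]] | [And [Not s]]] | [And [Not s]]] | [And [Not ( [Or [And [Not s]]] )]]]

( s )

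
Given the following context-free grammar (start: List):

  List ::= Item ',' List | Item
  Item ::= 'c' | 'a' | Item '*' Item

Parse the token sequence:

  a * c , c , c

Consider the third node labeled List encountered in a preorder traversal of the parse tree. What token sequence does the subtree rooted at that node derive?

c

[List [Item [Item a] * [Item c]] , [List [Item c] , [List [Item c]]]]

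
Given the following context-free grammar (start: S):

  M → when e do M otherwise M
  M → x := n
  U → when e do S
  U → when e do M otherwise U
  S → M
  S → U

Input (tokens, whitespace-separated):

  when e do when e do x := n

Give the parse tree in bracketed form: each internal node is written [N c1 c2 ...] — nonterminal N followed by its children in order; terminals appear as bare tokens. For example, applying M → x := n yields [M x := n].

S
U
when e do S
when e do U
when e do when e do S
when e do when e do M
when e do when e do x := n

[S [U when e do [S [U when e do [S [M x := n]]]]]]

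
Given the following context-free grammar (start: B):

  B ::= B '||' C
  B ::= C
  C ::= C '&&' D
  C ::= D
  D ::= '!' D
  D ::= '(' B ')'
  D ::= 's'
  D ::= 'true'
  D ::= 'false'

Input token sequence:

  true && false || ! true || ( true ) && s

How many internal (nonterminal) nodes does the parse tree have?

[B [B [B [C [C [D true]] && [D false]]] || [C [D ! [D true]]]] || [C [C [D ( [B [C [D true]]] )]] && [D s]]]

17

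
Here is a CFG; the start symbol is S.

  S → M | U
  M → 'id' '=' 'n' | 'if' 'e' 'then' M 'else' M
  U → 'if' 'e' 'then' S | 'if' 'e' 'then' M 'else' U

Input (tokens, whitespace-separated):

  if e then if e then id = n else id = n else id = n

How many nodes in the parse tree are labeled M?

[S [M if e then [M if e then [M id = n] else [M id = n]] else [M id = n]]]

5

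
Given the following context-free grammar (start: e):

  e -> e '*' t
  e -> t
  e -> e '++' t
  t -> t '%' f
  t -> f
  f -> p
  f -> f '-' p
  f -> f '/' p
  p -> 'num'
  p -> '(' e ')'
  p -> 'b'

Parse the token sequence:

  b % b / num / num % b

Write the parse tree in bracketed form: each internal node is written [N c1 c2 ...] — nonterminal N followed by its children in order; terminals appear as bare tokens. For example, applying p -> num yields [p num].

e
t
t % f
t % f % f
f % f % f
p % f % f
b % f % f
b % f / p % f
b % f / p / p % f
b % p / p / p % f
b % b / p / p % f
b % b / num / p % f
b % b / num / num % f
b % b / num / num % p
b % b / num / num % b

[e [t [t [t [f [p b]]] % [f [f [f [p b]] / [p num]] / [p num]]] % [f [p b]]]]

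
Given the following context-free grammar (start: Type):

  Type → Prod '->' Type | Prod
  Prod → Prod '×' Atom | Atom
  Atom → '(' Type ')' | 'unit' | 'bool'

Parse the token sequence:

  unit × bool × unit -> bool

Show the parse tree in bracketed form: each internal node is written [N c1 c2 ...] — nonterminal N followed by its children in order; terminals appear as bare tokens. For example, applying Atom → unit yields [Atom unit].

Type
Prod -> Type
Prod × Atom -> Type
Prod × Atom × Atom -> Type
Atom × Atom × Atom -> Type
unit × Atom × Atom -> Type
unit × bool × Atom -> Type
unit × bool × unit -> Type
unit × bool × unit -> Prod
unit × bool × unit -> Atom
unit × bool × unit -> bool

[Type [Prod [Prod [Prod [Atom unit]] × [Atom bool]] × [Atom unit]] -> [Type [Prod [Atom bool]]]]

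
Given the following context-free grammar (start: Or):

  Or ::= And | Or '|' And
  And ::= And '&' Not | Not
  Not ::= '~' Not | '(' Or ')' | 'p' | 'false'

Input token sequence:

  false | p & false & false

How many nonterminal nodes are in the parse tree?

10

[Or [Or [And [Not false]]] | [And [And [And [Not p]] & [Not false]] & [Not false]]]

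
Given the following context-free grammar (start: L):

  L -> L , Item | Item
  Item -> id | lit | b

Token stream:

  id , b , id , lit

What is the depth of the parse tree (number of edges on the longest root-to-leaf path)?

5

[L [L [L [L [Item id]] , [Item b]] , [Item id]] , [Item lit]]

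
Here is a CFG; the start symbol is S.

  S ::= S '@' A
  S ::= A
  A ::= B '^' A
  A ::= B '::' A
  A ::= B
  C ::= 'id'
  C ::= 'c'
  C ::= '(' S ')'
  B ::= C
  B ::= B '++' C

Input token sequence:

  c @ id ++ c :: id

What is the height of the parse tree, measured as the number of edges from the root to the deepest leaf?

[S [S [A [B [C c]]]] @ [A [B [B [C id]] ++ [C c]] :: [A [B [C id]]]]]

5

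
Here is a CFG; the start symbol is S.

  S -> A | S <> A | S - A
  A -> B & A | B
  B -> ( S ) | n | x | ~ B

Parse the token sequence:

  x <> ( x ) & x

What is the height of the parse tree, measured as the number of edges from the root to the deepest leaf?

[S [S [A [B x]]] <> [A [B ( [S [A [B x]]] )] & [A [B x]]]]

6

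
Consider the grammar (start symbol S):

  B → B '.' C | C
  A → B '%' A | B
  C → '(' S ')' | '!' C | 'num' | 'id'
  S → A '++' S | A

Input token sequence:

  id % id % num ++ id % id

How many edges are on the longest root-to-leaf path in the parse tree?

[S [A [B [C id]] % [A [B [C id]] % [A [B [C num]]]]] ++ [S [A [B [C id]] % [A [B [C id]]]]]]

6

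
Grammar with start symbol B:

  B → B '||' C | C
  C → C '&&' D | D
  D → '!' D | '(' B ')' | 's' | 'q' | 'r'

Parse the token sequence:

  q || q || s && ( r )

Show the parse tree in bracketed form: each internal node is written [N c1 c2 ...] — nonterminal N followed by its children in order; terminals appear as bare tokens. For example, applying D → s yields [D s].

B
B || C
B || C || C
C || C || C
D || C || C
q || C || C
q || D || C
q || q || C
q || q || C && D
q || q || D && D
q || q || s && D
q || q || s && ( B )
q || q || s && ( C )
q || q || s && ( D )
q || q || s && ( r )

[B [B [B [C [D q]]] || [C [D q]]] || [C [C [D s]] && [D ( [B [C [D r]]] )]]]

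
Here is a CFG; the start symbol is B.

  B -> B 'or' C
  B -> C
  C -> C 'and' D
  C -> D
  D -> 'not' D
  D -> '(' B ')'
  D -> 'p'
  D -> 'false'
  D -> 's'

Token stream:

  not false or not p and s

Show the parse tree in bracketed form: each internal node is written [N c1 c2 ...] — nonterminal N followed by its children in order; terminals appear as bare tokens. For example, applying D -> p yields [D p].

[B [B [C [D not [D false]]]] or [C [C [D not [D p]]] and [D s]]]

B
B or C
C or C
D or C
not D or C
not false or C
not false or C and D
not false or D and D
not false or not D and D
not false or not p and D
not false or not p and s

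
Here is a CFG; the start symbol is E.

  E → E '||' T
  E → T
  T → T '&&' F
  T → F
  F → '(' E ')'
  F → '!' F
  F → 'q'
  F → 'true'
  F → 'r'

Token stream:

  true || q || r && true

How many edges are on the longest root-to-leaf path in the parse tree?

[E [E [E [T [F true]]] || [T [F q]]] || [T [T [F r]] && [F true]]]

5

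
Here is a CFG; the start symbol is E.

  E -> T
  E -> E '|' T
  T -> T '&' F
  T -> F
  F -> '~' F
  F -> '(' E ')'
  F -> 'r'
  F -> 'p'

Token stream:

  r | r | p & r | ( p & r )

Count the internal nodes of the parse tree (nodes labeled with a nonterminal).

19

[E [E [E [E [T [F r]]] | [T [F r]]] | [T [T [F p]] & [F r]]] | [T [F ( [E [T [T [F p]] & [F r]]] )]]]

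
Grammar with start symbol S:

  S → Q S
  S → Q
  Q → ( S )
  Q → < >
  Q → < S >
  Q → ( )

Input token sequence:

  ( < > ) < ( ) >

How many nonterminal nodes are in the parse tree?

[S [Q ( [S [Q < >]] )] [S [Q < [S [Q ( )]] >]]]

8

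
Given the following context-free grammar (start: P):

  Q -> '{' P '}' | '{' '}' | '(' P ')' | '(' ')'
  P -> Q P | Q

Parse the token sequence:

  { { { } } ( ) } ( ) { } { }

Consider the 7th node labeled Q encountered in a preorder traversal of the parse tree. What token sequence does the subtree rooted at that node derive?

{ }

[P [Q { [P [Q { [P [Q { }]] }] [P [Q ( )]]] }] [P [Q ( )] [P [Q { }] [P [Q { }]]]]]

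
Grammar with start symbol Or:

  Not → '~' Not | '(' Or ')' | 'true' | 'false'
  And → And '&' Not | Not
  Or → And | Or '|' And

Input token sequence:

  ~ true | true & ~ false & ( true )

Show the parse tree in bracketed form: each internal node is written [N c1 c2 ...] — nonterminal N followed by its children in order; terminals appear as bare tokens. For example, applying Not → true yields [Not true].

Or
Or | And
And | And
Not | And
~ Not | And
~ true | And
~ true | And & Not
~ true | And & Not & Not
~ true | Not & Not & Not
~ true | true & Not & Not
~ true | true & ~ Not & Not
~ true | true & ~ false & Not
~ true | true & ~ false & ( Or )
~ true | true & ~ false & ( And )
~ true | true & ~ false & ( Not )
~ true | true & ~ false & ( true )

[Or [Or [And [Not ~ [Not true]]]] | [And [And [And [Not true]] & [Not ~ [Not false]]] & [Not ( [Or [And [Not true]]] )]]]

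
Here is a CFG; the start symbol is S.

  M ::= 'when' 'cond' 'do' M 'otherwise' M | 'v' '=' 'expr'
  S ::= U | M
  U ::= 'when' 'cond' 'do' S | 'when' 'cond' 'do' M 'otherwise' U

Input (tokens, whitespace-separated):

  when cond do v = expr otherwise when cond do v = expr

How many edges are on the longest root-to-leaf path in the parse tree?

5

[S [U when cond do [M v = expr] otherwise [U when cond do [S [M v = expr]]]]]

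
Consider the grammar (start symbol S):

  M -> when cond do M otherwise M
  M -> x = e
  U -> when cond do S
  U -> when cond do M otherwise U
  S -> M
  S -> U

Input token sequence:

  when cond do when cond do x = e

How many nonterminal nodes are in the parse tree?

[S [U when cond do [S [U when cond do [S [M x = e]]]]]]

6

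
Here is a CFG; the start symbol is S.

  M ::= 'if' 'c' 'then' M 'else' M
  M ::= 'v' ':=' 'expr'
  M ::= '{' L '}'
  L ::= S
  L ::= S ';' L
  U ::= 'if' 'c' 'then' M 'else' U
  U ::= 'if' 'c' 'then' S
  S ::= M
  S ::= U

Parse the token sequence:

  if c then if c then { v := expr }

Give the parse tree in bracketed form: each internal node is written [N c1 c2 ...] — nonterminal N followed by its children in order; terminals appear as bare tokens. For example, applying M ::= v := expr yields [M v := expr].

S
U
if c then S
if c then U
if c then if c then S
if c then if c then M
if c then if c then { L }
if c then if c then { S }
if c then if c then { M }
if c then if c then { v := expr }

[S [U if c then [S [U if c then [S [M { [L [S [M v := expr]]] }]]]]]]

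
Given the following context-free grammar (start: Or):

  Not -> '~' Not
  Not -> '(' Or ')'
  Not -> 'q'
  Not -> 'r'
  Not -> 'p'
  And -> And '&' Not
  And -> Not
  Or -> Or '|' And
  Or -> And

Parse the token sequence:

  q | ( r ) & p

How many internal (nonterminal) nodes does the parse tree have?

11

[Or [Or [And [Not q]]] | [And [And [Not ( [Or [And [Not r]]] )]] & [Not p]]]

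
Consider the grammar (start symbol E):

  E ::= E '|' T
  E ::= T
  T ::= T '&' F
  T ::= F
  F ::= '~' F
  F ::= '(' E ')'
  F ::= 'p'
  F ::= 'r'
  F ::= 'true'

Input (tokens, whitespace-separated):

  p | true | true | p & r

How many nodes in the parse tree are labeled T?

5

[E [E [E [E [T [F p]]] | [T [F true]]] | [T [F true]]] | [T [T [F p]] & [F r]]]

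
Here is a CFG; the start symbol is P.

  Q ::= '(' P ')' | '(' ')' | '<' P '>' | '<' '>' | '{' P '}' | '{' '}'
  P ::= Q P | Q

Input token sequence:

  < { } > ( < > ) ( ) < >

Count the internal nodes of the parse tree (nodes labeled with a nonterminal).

12

[P [Q < [P [Q { }]] >] [P [Q ( [P [Q < >]] )] [P [Q ( )] [P [Q < >]]]]]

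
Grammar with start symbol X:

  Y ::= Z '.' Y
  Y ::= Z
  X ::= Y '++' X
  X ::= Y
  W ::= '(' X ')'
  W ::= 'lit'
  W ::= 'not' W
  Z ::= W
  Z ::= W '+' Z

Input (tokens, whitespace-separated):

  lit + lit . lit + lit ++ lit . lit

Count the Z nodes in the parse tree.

6

[X [Y [Z [W lit] + [Z [W lit]]] . [Y [Z [W lit] + [Z [W lit]]]]] ++ [X [Y [Z [W lit]] . [Y [Z [W lit]]]]]]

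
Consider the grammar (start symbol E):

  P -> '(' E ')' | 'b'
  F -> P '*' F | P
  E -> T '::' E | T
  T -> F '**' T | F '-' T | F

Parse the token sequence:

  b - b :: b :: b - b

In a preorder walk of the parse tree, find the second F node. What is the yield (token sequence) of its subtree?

b

[E [T [F [P b]] - [T [F [P b]]]] :: [E [T [F [P b]]] :: [E [T [F [P b]] - [T [F [P b]]]]]]]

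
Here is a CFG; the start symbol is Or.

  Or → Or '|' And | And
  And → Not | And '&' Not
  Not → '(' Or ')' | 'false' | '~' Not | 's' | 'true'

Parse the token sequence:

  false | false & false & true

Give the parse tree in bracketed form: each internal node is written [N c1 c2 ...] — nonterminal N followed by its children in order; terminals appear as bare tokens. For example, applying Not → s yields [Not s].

[Or [Or [And [Not false]]] | [And [And [And [Not false]] & [Not false]] & [Not true]]]

Or
Or | And
And | And
Not | And
false | And
false | And & Not
false | And & Not & Not
false | Not & Not & Not
false | false & Not & Not
false | false & false & Not
false | false & false & true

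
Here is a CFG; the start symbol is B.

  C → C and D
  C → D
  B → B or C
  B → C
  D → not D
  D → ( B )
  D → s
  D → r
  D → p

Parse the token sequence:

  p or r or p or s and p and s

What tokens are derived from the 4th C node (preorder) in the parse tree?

[B [B [B [B [C [D p]]] or [C [D r]]] or [C [D p]]] or [C [C [C [D s]] and [D p]] and [D s]]]

s and p and s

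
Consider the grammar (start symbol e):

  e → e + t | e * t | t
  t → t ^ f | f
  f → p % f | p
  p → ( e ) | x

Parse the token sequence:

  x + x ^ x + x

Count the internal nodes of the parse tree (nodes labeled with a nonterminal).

[e [e [e [t [f [p x]]]] + [t [t [f [p x]]] ^ [f [p x]]]] + [t [f [p x]]]]

15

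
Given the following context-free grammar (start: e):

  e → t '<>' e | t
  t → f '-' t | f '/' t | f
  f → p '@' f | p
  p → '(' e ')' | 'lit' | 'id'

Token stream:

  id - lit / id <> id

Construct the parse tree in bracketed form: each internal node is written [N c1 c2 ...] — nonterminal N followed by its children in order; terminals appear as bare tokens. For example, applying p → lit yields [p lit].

[e [t [f [p id]] - [t [f [p lit]] / [t [f [p id]]]]] <> [e [t [f [p id]]]]]

e
t <> e
f - t <> e
p - t <> e
id - t <> e
id - f / t <> e
id - p / t <> e
id - lit / t <> e
id - lit / f <> e
id - lit / p <> e
id - lit / id <> e
id - lit / id <> t
id - lit / id <> f
id - lit / id <> p
id - lit / id <> id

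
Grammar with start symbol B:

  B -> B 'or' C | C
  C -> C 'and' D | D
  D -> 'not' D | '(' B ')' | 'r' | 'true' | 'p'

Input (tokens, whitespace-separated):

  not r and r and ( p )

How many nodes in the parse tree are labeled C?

[B [C [C [C [D not [D r]]] and [D r]] and [D ( [B [C [D p]]] )]]]

4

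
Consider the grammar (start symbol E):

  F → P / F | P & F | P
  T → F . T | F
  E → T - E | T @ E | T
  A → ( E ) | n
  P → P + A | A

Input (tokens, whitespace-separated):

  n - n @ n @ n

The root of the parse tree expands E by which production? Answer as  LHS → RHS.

E → T - E

[E [T [F [P [A n]]]] - [E [T [F [P [A n]]]] @ [E [T [F [P [A n]]]] @ [E [T [F [P [A n]]]]]]]]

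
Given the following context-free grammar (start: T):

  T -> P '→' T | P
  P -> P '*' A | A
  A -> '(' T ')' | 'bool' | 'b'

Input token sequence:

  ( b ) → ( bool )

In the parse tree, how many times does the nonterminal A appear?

[T [P [A ( [T [P [A b]]] )]] → [T [P [A ( [T [P [A bool]]] )]]]]

4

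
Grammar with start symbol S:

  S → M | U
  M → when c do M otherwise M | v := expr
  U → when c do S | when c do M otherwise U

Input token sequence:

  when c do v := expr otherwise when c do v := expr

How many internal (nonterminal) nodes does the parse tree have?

6

[S [U when c do [M v := expr] otherwise [U when c do [S [M v := expr]]]]]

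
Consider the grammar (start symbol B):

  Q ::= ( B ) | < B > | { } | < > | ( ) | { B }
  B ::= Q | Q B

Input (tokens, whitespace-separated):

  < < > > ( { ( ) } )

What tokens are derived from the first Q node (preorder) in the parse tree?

< < > >

[B [Q < [B [Q < >]] >] [B [Q ( [B [Q { [B [Q ( )]] }]] )]]]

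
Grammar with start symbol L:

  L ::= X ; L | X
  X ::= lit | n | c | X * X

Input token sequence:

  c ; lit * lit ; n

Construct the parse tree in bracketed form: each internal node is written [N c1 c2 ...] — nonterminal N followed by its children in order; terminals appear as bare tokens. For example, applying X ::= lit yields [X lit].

L
X ; L
c ; L
c ; X ; L
c ; X * X ; L
c ; lit * X ; L
c ; lit * lit ; L
c ; lit * lit ; X
c ; lit * lit ; n

[L [X c] ; [L [X [X lit] * [X lit]] ; [L [X n]]]]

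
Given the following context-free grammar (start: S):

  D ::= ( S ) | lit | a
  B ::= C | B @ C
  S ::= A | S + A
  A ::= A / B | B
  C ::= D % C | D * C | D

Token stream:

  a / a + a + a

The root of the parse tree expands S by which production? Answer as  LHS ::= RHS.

S ::= S + A

[S [S [S [A [A [B [C [D a]]]] / [B [C [D a]]]]] + [A [B [C [D a]]]]] + [A [B [C [D a]]]]]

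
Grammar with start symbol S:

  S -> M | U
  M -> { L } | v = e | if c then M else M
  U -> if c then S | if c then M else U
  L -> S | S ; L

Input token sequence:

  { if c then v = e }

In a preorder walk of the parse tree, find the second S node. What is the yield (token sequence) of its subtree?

[S [M { [L [S [U if c then [S [M v = e]]]]] }]]

if c then v = e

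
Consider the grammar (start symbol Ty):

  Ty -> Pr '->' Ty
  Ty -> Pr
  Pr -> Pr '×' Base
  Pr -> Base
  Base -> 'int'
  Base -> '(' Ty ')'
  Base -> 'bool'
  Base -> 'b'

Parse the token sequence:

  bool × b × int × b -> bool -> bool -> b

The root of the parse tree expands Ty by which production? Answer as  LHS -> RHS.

Ty -> Pr '->' Ty

[Ty [Pr [Pr [Pr [Pr [Base bool]] × [Base b]] × [Base int]] × [Base b]] -> [Ty [Pr [Base bool]] -> [Ty [Pr [Base bool]] -> [Ty [Pr [Base b]]]]]]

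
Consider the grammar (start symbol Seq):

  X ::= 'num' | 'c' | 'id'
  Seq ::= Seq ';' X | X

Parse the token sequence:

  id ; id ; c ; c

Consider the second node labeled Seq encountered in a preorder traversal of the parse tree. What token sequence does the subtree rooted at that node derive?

id ; id ; c

[Seq [Seq [Seq [Seq [X id]] ; [X id]] ; [X c]] ; [X c]]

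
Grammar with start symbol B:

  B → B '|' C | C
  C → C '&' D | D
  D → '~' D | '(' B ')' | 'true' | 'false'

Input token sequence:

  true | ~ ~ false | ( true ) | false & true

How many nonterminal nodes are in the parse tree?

[B [B [B [B [C [D true]]] | [C [D ~ [D ~ [D false]]]]] | [C [D ( [B [C [D true]]] )]]] | [C [C [D false]] & [D true]]]

19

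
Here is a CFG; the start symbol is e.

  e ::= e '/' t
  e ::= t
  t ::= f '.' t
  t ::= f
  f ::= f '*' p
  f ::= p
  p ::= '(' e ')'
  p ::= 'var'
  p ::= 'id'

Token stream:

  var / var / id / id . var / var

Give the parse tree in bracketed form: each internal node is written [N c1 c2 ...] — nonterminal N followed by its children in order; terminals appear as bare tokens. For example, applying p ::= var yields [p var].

e
e / t
e / t / t
e / t / t / t
e / t / t / t / t
t / t / t / t / t
f / t / t / t / t
p / t / t / t / t
var / t / t / t / t
var / f / t / t / t
var / p / t / t / t
var / var / t / t / t
var / var / f / t / t
var / var / p / t / t
var / var / id / t / t
var / var / id / f . t / t
var / var / id / p . t / t
var / var / id / id . t / t
var / var / id / id . f / t
var / var / id / id . p / t
var / var / id / id . var / t
var / var / id / id . var / f
var / var / id / id . var / p
var / var / id / id . var / var

[e [e [e [e [e [t [f [p var]]]] / [t [f [p var]]]] / [t [f [p id]]]] / [t [f [p id]] . [t [f [p var]]]]] / [t [f [p var]]]]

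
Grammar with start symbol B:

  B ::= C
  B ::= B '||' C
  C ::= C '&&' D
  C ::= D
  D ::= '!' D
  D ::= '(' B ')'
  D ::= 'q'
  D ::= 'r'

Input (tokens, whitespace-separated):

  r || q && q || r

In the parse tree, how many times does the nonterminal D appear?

[B [B [B [C [D r]]] || [C [C [D q]] && [D q]]] || [C [D r]]]

4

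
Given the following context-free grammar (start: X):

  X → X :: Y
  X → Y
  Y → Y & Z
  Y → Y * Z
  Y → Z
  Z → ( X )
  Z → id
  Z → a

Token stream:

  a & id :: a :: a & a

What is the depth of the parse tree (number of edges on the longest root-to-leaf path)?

[X [X [X [Y [Y [Z a]] & [Z id]]] :: [Y [Z a]]] :: [Y [Y [Z a]] & [Z a]]]

6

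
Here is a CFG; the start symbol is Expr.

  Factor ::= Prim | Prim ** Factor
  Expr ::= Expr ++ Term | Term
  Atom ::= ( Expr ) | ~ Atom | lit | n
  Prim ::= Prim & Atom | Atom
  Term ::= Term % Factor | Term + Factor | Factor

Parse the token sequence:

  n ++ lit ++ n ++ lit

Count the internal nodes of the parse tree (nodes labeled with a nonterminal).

20

[Expr [Expr [Expr [Expr [Term [Factor [Prim [Atom n]]]]] ++ [Term [Factor [Prim [Atom lit]]]]] ++ [Term [Factor [Prim [Atom n]]]]] ++ [Term [Factor [Prim [Atom lit]]]]]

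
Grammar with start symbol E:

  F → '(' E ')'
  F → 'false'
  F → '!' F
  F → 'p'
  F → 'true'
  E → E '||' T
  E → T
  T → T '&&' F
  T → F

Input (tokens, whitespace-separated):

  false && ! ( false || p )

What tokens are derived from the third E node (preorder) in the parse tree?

false

[E [T [T [F false]] && [F ! [F ( [E [E [T [F false]]] || [T [F p]]] )]]]]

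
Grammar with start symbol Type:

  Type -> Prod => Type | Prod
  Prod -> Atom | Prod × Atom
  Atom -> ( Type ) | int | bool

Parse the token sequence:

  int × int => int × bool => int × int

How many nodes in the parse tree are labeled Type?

3

[Type [Prod [Prod [Atom int]] × [Atom int]] => [Type [Prod [Prod [Atom int]] × [Atom bool]] => [Type [Prod [Prod [Atom int]] × [Atom int]]]]]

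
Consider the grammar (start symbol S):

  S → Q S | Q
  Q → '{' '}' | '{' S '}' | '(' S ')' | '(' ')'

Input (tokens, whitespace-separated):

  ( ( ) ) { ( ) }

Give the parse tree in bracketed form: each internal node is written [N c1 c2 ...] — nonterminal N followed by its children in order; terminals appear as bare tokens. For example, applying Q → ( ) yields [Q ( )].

S
Q S
( S ) S
( Q ) S
( ( ) ) S
( ( ) ) Q
( ( ) ) { S }
( ( ) ) { Q }
( ( ) ) { ( ) }

[S [Q ( [S [Q ( )]] )] [S [Q { [S [Q ( )]] }]]]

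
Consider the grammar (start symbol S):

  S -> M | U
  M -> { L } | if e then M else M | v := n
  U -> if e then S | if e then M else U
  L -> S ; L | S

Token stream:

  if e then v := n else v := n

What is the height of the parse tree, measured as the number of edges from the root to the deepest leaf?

3

[S [M if e then [M v := n] else [M v := n]]]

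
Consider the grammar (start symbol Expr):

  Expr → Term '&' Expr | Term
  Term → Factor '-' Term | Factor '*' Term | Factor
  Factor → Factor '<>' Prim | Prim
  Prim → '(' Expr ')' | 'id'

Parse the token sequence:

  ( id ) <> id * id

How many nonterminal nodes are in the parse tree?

[Expr [Term [Factor [Factor [Prim ( [Expr [Term [Factor [Prim id]]]] )]] <> [Prim id]] * [Term [Factor [Prim id]]]]]

13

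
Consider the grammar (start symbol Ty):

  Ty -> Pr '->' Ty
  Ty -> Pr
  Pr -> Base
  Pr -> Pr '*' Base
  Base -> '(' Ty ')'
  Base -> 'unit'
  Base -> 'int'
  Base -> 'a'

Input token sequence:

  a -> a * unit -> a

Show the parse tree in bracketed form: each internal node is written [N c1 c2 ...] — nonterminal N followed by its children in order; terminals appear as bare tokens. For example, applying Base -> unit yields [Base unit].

[Ty [Pr [Base a]] -> [Ty [Pr [Pr [Base a]] * [Base unit]] -> [Ty [Pr [Base a]]]]]

Ty
Pr -> Ty
Base -> Ty
a -> Ty
a -> Pr -> Ty
a -> Pr * Base -> Ty
a -> Base * Base -> Ty
a -> a * Base -> Ty
a -> a * unit -> Ty
a -> a * unit -> Pr
a -> a * unit -> Base
a -> a * unit -> a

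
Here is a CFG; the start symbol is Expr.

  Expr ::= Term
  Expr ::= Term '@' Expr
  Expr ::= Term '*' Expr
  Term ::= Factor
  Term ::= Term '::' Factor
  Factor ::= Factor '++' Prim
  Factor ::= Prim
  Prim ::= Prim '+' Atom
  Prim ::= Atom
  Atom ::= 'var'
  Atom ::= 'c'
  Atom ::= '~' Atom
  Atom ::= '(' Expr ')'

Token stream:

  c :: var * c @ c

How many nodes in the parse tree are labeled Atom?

4

[Expr [Term [Term [Factor [Prim [Atom c]]]] :: [Factor [Prim [Atom var]]]] * [Expr [Term [Factor [Prim [Atom c]]]] @ [Expr [Term [Factor [Prim [Atom c]]]]]]]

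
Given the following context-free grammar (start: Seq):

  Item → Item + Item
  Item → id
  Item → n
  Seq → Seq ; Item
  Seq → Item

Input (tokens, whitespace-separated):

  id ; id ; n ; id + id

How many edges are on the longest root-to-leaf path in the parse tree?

5

[Seq [Seq [Seq [Seq [Item id]] ; [Item id]] ; [Item n]] ; [Item [Item id] + [Item id]]]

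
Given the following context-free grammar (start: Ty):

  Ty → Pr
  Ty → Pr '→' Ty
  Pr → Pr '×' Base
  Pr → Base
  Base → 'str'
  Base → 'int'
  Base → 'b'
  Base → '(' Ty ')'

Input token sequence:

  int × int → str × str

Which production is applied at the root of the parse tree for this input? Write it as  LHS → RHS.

Ty → Pr '→' Ty

[Ty [Pr [Pr [Base int]] × [Base int]] → [Ty [Pr [Pr [Base str]] × [Base str]]]]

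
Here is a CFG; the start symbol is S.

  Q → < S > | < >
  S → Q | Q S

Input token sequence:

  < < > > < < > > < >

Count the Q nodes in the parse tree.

5

[S [Q < [S [Q < >]] >] [S [Q < [S [Q < >]] >] [S [Q < >]]]]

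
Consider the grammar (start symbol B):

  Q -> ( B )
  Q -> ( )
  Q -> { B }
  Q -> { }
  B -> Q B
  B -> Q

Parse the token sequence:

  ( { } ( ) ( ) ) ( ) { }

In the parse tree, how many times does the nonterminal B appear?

6

[B [Q ( [B [Q { }] [B [Q ( )] [B [Q ( )]]]] )] [B [Q ( )] [B [Q { }]]]]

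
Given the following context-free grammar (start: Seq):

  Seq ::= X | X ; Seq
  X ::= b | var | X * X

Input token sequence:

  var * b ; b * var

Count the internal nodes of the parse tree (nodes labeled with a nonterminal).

8

[Seq [X [X var] * [X b]] ; [Seq [X [X b] * [X var]]]]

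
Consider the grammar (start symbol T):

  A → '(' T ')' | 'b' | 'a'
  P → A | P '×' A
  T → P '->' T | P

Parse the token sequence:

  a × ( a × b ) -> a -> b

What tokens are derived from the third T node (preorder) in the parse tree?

[T [P [P [A a]] × [A ( [T [P [P [A a]] × [A b]]] )]] -> [T [P [A a]] -> [T [P [A b]]]]]

a -> b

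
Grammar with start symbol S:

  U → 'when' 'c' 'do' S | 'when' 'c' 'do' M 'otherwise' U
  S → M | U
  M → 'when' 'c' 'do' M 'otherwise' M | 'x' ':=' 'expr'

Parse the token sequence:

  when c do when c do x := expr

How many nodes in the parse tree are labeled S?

[S [U when c do [S [U when c do [S [M x := expr]]]]]]

3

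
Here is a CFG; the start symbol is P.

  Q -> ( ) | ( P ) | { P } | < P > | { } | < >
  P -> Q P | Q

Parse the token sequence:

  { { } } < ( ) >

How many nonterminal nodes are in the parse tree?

8

[P [Q { [P [Q { }]] }] [P [Q < [P [Q ( )]] >]]]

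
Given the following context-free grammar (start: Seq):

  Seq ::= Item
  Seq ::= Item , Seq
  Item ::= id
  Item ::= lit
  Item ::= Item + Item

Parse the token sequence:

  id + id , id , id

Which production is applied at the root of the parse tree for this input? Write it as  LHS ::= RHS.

[Seq [Item [Item id] + [Item id]] , [Seq [Item id] , [Seq [Item id]]]]

Seq ::= Item , Seq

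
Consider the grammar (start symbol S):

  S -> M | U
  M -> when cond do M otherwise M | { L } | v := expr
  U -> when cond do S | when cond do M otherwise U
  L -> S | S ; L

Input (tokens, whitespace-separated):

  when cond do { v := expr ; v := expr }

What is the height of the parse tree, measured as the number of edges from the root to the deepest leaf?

8

[S [U when cond do [S [M { [L [S [M v := expr]] ; [L [S [M v := expr]]]] }]]]]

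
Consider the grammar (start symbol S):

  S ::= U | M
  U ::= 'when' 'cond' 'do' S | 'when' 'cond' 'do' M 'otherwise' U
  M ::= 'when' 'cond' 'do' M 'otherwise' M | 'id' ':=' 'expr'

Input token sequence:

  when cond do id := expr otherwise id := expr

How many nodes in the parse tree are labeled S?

[S [M when cond do [M id := expr] otherwise [M id := expr]]]

1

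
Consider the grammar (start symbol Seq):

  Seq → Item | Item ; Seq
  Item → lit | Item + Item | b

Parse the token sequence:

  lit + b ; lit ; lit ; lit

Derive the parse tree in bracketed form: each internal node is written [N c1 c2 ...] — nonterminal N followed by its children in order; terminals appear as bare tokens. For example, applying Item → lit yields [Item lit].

[Seq [Item [Item lit] + [Item b]] ; [Seq [Item lit] ; [Seq [Item lit] ; [Seq [Item lit]]]]]

Seq
Item ; Seq
Item + Item ; Seq
lit + Item ; Seq
lit + b ; Seq
lit + b ; Item ; Seq
lit + b ; lit ; Seq
lit + b ; lit ; Item ; Seq
lit + b ; lit ; lit ; Seq
lit + b ; lit ; lit ; Item
lit + b ; lit ; lit ; lit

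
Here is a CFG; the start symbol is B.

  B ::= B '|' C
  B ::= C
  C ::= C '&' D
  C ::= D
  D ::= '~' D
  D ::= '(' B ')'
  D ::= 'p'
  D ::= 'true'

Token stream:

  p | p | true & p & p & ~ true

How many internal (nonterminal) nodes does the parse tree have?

[B [B [B [C [D p]]] | [C [D p]]] | [C [C [C [C [D true]] & [D p]] & [D p]] & [D ~ [D true]]]]

16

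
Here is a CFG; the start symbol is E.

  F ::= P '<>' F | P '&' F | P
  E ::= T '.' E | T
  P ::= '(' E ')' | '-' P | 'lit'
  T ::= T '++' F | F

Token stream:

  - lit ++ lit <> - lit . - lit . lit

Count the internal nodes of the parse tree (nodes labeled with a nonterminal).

20

[E [T [T [F [P - [P lit]]]] ++ [F [P lit] <> [F [P - [P lit]]]]] . [E [T [F [P - [P lit]]]] . [E [T [F [P lit]]]]]]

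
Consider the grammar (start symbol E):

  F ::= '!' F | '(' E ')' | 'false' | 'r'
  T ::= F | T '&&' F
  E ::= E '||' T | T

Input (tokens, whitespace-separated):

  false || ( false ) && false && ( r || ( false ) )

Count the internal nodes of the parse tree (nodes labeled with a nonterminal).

22

[E [E [T [F false]]] || [T [T [T [F ( [E [T [F false]]] )]] && [F false]] && [F ( [E [E [T [F r]]] || [T [F ( [E [T [F false]]] )]]] )]]]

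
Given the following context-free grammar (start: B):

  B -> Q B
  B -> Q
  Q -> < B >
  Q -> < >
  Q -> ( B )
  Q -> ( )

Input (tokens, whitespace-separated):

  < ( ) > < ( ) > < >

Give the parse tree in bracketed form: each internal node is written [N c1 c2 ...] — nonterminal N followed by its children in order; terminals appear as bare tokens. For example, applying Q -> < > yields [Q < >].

[B [Q < [B [Q ( )]] >] [B [Q < [B [Q ( )]] >] [B [Q < >]]]]

B
Q B
< B > B
< Q > B
< ( ) > B
< ( ) > Q B
< ( ) > < B > B
< ( ) > < Q > B
< ( ) > < ( ) > B
< ( ) > < ( ) > Q
< ( ) > < ( ) > < >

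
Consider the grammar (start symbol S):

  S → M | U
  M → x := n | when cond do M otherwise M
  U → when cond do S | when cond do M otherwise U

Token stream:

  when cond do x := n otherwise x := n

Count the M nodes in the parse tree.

[S [M when cond do [M x := n] otherwise [M x := n]]]

3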